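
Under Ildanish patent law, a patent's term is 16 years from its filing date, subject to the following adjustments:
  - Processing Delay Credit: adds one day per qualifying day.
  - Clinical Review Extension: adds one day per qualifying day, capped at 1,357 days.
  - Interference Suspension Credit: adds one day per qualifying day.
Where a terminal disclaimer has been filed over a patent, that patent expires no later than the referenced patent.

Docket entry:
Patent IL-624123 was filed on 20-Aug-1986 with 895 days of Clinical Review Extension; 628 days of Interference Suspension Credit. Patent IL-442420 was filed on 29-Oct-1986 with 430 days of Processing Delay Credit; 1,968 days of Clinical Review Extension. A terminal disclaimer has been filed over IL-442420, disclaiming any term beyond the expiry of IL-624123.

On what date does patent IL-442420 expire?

October 21, 2006

Natural term of IL-442420:
  Base: filing + 16 years → 29 October 2002.
  Processing Delay Credit: +430 days → 2 January 2004.
  Clinical Review Extension: 1968 days claimed exceeds the 1357-day cap, so +1357 days → 20 September 2007.
Expiry of referenced patent IL-624123:
  Base: filing + 16 years → 20 August 2002.
  Clinical Review Extension: 895 days (within the 1357-day cap) → +895 days → 31 January 2005.
  Interference Suspension Credit: +628 days → 21 October 2006.
Terminal disclaimer: IL-442420 expires on the earlier of 20 September 2007 and 21 October 2006.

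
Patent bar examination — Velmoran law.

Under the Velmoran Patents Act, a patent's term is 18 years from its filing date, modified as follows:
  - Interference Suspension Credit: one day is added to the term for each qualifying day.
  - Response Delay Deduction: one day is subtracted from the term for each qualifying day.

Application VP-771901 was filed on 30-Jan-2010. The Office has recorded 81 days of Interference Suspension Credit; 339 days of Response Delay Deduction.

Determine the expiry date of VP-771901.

May 17, 2027

Base term: filing date + 18 years → 30 January 2028.
Interference Suspension Credit: +81 days → 20 April 2028.
Response Delay Deduction: −339 days → 17 May 2027.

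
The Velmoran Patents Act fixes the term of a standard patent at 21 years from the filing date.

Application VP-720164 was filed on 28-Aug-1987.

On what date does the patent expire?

Filing date + 21 years → 28 August 2008.

2008-08-28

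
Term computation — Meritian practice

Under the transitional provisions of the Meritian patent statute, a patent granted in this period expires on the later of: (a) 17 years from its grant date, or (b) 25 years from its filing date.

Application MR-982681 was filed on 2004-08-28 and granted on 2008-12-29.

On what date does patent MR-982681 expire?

2029-08-28

(a) grant + 17 years → 29 December 2025.
(b) filing + 25 years → 28 August 2029.
Later of the two: 28 August 2029.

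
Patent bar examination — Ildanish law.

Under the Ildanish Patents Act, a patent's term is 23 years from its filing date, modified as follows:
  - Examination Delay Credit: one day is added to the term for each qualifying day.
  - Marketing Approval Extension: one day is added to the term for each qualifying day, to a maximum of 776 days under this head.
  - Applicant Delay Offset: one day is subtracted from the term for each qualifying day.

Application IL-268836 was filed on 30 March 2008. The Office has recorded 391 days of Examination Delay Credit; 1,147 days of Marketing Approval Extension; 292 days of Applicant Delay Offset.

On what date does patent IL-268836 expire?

Base term: filing date + 23 years → 30 March 2031.
Examination Delay Credit: +391 days → 24 April 2032.
Marketing Approval Extension: 1147 days claimed exceeds the 776-day cap, so +776 days → 9 June 2034.
Applicant Delay Offset: −292 days → 21 August 2033.

2033-08-21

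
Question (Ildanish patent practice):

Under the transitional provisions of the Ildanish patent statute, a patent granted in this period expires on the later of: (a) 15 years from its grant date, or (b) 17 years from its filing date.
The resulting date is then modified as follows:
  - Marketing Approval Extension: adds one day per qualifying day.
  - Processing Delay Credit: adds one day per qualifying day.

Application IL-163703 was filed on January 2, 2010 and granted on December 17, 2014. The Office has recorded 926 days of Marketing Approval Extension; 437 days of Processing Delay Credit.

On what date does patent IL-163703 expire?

September 10, 2033

(a) grant + 15 years → 17 December 2029.
(b) filing + 17 years → 2 January 2027.
Later of the two: 17 December 2029.
Marketing Approval Extension: +926 days → 30 June 2032.
Processing Delay Credit: +437 days → 10 September 2033.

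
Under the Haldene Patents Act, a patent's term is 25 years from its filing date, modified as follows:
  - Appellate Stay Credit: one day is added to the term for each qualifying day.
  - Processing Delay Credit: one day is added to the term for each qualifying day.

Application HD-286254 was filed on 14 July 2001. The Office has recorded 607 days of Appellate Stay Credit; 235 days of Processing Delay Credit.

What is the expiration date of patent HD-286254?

Base term: filing date + 25 years → 14 July 2026.
Appellate Stay Credit: +607 days → 12 March 2028.
Processing Delay Credit: +235 days → 2 November 2028.

November 2, 2028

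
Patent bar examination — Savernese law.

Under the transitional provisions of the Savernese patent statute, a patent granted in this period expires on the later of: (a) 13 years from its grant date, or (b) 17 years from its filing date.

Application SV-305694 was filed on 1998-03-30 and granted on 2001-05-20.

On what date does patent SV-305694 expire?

March 30, 2015

(a) grant + 13 years → 20 May 2014.
(b) filing + 17 years → 30 March 2015.
Later of the two: 30 March 2015.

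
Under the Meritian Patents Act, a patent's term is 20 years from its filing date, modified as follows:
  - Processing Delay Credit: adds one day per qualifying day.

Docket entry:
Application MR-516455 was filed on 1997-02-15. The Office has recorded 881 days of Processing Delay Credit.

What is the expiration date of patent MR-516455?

July 16, 2019

Base term: filing date + 20 years → 15 February 2017.
Processing Delay Credit: +881 days → 16 July 2019.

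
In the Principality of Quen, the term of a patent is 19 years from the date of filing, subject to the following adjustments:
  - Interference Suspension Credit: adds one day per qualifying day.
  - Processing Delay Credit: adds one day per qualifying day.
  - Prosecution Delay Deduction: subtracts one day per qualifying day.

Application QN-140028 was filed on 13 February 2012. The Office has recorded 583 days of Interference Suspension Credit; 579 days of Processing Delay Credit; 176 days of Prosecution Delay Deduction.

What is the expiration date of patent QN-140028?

October 26, 2033

Base term: filing date + 19 years → 13 February 2031.
Interference Suspension Credit: +583 days → 18 September 2032.
Processing Delay Credit: +579 days → 20 April 2034.
Prosecution Delay Deduction: −176 days → 26 October 2033.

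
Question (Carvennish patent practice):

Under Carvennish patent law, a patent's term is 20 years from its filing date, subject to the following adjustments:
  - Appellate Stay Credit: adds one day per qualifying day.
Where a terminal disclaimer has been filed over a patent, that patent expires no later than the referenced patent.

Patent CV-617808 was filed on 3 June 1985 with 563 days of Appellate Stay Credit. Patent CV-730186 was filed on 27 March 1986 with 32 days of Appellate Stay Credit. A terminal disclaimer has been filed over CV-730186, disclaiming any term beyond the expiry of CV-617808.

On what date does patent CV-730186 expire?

April 28, 2006

Natural term of CV-730186:
  Base: filing + 20 years → 27 March 2006.
  Appellate Stay Credit: +32 days → 28 April 2006.
Expiry of referenced patent CV-617808:
  Base: filing + 20 years → 3 June 2005.
  Appellate Stay Credit: +563 days → 18 December 2006.
Terminal disclaimer: CV-730186 expires on the earlier of 28 April 2006 and 18 December 2006.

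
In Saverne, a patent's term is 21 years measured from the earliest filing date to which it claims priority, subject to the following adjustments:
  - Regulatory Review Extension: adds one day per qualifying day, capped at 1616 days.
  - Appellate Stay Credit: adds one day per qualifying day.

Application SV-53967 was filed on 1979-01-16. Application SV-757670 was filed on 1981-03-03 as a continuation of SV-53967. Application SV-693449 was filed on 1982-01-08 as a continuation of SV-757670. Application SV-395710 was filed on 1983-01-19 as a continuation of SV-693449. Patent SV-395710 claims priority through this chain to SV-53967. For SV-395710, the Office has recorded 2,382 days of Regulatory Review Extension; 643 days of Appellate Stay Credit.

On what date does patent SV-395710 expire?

March 24, 2006

Earliest priority filing: 16 January 1979.
Base term: 16 January 1979 + 21 years → 16 January 2000.
Regulatory Review Extension: 2382 days claimed exceeds the 1616-day cap, so +1616 days → 19 June 2004.
Appellate Stay Credit: +643 days → 24 March 2006.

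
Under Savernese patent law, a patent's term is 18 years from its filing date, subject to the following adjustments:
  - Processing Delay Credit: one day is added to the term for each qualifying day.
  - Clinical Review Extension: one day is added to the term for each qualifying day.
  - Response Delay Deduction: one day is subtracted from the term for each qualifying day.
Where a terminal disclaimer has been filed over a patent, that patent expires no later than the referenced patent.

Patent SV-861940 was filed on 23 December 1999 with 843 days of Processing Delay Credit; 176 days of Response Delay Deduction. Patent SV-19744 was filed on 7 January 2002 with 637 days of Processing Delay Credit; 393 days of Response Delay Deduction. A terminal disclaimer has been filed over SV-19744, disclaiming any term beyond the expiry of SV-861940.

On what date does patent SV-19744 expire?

October 21, 2019

Natural term of SV-19744:
  Base: filing + 18 years → 7 January 2020.
  Processing Delay Credit: +637 days → 5 October 2021.
  Response Delay Deduction: −393 days → 7 September 2020.
Expiry of referenced patent SV-861940:
  Base: filing + 18 years → 23 December 2017.
  Processing Delay Credit: +843 days → 14 April 2020.
  Response Delay Deduction: −176 days → 21 October 2019.
Terminal disclaimer: SV-19744 expires on the earlier of 7 September 2020 and 21 October 2019.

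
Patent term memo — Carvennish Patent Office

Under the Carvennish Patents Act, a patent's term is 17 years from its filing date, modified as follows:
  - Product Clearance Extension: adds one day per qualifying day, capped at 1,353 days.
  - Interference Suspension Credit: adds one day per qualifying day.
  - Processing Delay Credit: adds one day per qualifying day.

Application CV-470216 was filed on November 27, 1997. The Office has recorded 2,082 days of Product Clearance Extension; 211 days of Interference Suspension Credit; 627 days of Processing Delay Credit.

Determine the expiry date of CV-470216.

November 26, 2020

Base term: filing date + 17 years → 27 November 2014.
Product Clearance Extension: 2082 days claimed exceeds the 1353-day cap, so +1353 days → 11 August 2018.
Interference Suspension Credit: +211 days → 10 March 2019.
Processing Delay Credit: +627 days → 26 November 2020.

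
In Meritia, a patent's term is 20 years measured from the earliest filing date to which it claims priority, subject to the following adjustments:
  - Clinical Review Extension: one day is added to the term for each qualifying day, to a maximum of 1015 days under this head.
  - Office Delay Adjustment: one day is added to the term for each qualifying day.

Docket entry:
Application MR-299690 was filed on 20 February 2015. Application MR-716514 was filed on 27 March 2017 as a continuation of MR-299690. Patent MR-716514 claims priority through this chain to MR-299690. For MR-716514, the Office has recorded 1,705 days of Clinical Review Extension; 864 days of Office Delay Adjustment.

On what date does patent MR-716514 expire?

Earliest priority filing: 20 February 2015.
Base term: 20 February 2015 + 20 years → 20 February 2035.
Clinical Review Extension: 1705 days claimed exceeds the 1015-day cap, so +1015 days → 1 December 2037.
Office Delay Adjustment: +864 days → 13 April 2040.

2040-04-13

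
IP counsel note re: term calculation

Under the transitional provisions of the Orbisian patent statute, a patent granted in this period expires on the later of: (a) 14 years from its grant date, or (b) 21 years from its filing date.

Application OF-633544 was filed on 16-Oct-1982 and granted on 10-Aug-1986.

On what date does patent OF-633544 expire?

2003-10-16

(a) grant + 14 years → 10 August 2000.
(b) filing + 21 years → 16 October 2003.
Later of the two: 16 October 2003.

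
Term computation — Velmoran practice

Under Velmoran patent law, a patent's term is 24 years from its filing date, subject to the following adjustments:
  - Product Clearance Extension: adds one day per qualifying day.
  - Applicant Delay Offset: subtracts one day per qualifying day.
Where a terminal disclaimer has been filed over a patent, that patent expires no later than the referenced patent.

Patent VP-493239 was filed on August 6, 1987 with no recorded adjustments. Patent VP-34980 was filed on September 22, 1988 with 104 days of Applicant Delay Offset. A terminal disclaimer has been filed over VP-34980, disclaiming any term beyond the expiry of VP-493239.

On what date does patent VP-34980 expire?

2011-08-06

Natural term of VP-34980:
  Base: filing + 24 years → 22 September 2012.
  Applicant Delay Offset: −104 days → 10 June 2012.
Expiry of referenced patent VP-493239:
  Base: filing + 24 years → 6 August 2011.
Terminal disclaimer: VP-34980 expires on the earlier of 10 June 2012 and 6 August 2011.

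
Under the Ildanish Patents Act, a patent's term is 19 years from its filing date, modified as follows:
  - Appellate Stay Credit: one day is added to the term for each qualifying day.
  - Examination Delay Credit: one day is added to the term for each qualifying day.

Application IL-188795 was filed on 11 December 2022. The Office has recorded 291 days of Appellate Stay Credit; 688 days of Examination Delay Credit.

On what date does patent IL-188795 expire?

Base term: filing date + 19 years → 11 December 2041.
Appellate Stay Credit: +291 days → 28 September 2042.
Examination Delay Credit: +688 days → 16 August 2044.

August 16, 2044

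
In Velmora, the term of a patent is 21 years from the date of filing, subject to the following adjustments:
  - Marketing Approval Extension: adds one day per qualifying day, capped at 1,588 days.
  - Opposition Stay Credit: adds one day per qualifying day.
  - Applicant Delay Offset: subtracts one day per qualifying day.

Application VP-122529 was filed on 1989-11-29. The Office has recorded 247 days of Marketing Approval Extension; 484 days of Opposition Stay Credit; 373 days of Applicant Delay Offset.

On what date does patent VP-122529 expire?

November 22, 2011

Base term: filing date + 21 years → 29 November 2010.
Marketing Approval Extension: 247 days (within the 1588-day cap) → +247 days → 3 August 2011.
Opposition Stay Credit: +484 days → 29 November 2012.
Applicant Delay Offset: −373 days → 22 November 2011.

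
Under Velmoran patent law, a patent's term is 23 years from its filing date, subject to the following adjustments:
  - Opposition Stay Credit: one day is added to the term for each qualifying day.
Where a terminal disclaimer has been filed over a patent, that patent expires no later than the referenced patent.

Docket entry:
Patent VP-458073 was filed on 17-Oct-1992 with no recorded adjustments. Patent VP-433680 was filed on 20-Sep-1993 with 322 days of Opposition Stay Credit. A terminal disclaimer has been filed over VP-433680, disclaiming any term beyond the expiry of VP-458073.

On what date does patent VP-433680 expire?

October 17, 2015

Natural term of VP-433680:
  Base: filing + 23 years → 20 September 2016.
  Opposition Stay Credit: +322 days → 8 August 2017.
Expiry of referenced patent VP-458073:
  Base: filing + 23 years → 17 October 2015.
Terminal disclaimer: VP-433680 expires on the earlier of 8 August 2017 and 17 October 2015.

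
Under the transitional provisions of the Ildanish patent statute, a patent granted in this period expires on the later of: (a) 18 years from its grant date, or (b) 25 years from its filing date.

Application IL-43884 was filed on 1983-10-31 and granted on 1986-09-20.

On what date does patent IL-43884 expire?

(a) grant + 18 years → 20 September 2004.
(b) filing + 25 years → 31 October 2008.
Later of the two: 31 October 2008.

2008-10-31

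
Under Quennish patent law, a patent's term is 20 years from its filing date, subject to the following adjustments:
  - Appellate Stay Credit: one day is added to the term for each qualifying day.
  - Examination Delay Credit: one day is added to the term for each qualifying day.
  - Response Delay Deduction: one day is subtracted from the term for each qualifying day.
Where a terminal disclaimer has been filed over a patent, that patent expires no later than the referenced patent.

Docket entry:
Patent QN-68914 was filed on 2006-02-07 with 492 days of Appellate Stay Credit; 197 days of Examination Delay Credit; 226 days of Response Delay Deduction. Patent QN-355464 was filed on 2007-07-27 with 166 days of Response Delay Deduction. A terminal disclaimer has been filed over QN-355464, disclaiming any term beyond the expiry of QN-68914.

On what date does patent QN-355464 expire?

February 11, 2027

Natural term of QN-355464:
  Base: filing + 20 years → 27 July 2027.
  Response Delay Deduction: −166 days → 11 February 2027.
Expiry of referenced patent QN-68914:
  Base: filing + 20 years → 7 February 2026.
  Appellate Stay Credit: +492 days → 14 June 2027.
  Examination Delay Credit: +197 days → 28 December 2027.
  Response Delay Deduction: −226 days → 16 May 2027.
Terminal disclaimer: QN-355464 expires on the earlier of 11 February 2027 and 16 May 2027.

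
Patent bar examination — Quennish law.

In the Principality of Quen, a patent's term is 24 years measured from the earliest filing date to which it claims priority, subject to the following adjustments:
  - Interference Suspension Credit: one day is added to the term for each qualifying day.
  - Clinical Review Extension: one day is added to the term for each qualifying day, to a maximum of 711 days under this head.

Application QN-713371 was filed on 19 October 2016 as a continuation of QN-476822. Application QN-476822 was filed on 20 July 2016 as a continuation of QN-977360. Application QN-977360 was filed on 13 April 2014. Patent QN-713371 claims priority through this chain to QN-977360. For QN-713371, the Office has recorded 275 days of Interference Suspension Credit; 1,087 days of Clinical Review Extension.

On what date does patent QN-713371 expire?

December 24, 2040

Earliest priority filing: 13 April 2014.
Base term: 13 April 2014 + 24 years → 13 April 2038.
Interference Suspension Credit: +275 days → 13 January 2039.
Clinical Review Extension: 1087 days claimed exceeds the 711-day cap, so +711 days → 24 December 2040.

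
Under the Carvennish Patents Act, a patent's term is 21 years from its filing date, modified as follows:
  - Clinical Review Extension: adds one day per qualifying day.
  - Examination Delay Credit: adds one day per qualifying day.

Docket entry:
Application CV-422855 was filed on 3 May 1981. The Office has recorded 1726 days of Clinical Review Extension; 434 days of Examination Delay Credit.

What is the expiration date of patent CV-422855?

Base term: filing date + 21 years → 3 May 2002.
Clinical Review Extension: +1726 days → 23 January 2007.
Examination Delay Credit: +434 days → 1 April 2008.

2008-04-01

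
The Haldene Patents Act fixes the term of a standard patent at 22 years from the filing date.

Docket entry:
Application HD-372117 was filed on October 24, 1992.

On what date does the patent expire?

October 24, 2014

Filing date + 22 years → 24 October 2014.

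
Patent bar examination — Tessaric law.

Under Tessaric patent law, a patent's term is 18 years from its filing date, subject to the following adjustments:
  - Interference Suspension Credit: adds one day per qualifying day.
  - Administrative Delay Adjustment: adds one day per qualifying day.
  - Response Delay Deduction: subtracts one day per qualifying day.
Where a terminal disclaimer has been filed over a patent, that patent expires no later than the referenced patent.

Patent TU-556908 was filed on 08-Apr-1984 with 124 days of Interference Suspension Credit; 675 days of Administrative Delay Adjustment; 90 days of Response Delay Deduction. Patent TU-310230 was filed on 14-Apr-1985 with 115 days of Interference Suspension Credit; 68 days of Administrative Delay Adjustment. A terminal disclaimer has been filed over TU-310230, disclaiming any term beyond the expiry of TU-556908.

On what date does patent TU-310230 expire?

Natural term of TU-310230:
  Base: filing + 18 years → 14 April 2003.
  Interference Suspension Credit: +115 days → 7 August 2003.
  Administrative Delay Adjustment: +68 days → 14 October 2003.
Expiry of referenced patent TU-556908:
  Base: filing + 18 years → 8 April 2002.
  Interference Suspension Credit: +124 days → 10 August 2002.
  Administrative Delay Adjustment: +675 days → 15 June 2004.
  Response Delay Deduction: −90 days → 17 March 2004.
Terminal disclaimer: TU-310230 expires on the earlier of 14 October 2003 and 17 March 2004.

October 14, 2003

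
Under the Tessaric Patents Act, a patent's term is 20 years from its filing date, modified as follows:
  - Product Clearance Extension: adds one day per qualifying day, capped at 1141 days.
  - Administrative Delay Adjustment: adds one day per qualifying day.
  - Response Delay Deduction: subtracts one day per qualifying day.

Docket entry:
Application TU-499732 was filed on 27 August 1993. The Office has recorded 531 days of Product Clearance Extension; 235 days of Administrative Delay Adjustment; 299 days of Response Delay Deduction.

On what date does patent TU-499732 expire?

December 7, 2014

Base term: filing date + 20 years → 27 August 2013.
Product Clearance Extension: 531 days (within the 1141-day cap) → +531 days → 9 February 2015.
Administrative Delay Adjustment: +235 days → 2 October 2015.
Response Delay Deduction: −299 days → 7 December 2014.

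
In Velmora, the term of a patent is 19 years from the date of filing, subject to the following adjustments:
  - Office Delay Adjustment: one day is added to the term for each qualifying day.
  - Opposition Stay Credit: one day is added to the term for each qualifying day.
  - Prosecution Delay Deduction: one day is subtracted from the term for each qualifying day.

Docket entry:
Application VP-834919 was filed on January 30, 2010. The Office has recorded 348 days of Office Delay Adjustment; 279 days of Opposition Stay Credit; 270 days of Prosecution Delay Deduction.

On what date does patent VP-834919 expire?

Base term: filing date + 19 years → 30 January 2029.
Office Delay Adjustment: +348 days → 13 January 2030.
Opposition Stay Credit: +279 days → 19 October 2030.
Prosecution Delay Deduction: −270 days → 22 January 2030.

2030-01-22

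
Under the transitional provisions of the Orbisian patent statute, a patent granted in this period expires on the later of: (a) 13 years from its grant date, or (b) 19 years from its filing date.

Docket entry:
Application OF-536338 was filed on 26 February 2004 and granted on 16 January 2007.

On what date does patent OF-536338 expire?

(a) grant + 13 years → 16 January 2020.
(b) filing + 19 years → 26 February 2023.
Later of the two: 26 February 2023.

2023-02-26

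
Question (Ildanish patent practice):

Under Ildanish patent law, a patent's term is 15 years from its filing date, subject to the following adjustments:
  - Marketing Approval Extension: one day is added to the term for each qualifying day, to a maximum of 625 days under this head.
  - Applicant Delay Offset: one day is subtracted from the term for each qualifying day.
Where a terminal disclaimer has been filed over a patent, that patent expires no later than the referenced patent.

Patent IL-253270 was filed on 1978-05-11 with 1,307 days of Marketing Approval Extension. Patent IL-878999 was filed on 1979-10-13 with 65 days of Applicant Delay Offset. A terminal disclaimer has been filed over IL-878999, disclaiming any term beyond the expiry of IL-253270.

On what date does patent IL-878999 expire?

Natural term of IL-878999:
  Base: filing + 15 years → 13 October 1994.
  Applicant Delay Offset: −65 days → 9 August 1994.
Expiry of referenced patent IL-253270:
  Base: filing + 15 years → 11 May 1993.
  Marketing Approval Extension: 1307 days claimed exceeds the 625-day cap, so +625 days → 26 January 1995.
Terminal disclaimer: IL-878999 expires on the earlier of 9 August 1994 and 26 January 1995.

1994-08-09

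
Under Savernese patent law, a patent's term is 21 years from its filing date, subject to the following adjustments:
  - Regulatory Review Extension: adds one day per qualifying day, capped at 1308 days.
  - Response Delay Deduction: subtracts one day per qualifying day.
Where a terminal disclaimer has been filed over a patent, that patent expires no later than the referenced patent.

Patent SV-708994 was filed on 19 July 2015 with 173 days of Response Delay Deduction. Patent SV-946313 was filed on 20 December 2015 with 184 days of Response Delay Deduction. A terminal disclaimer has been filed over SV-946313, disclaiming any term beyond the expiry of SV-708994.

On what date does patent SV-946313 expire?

Natural term of SV-946313:
  Base: filing + 21 years → 20 December 2036.
  Response Delay Deduction: −184 days → 19 June 2036.
Expiry of referenced patent SV-708994:
  Base: filing + 21 years → 19 July 2036.
  Response Delay Deduction: −173 days → 28 January 2036.
Terminal disclaimer: SV-946313 expires on the earlier of 19 June 2036 and 28 January 2036.

January 28, 2036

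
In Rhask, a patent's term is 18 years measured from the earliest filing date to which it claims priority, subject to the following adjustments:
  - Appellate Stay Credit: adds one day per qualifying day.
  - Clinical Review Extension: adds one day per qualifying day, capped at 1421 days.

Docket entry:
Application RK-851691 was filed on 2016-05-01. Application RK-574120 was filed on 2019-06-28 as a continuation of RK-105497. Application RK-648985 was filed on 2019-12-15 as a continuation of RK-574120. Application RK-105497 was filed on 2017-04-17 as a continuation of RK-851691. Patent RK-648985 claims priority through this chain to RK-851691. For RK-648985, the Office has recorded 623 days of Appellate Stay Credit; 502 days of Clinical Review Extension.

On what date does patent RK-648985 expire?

Earliest priority filing: 1 May 2016.
Base term: 1 May 2016 + 18 years → 1 May 2034.
Appellate Stay Credit: +623 days → 14 January 2036.
Clinical Review Extension: 502 days (within the 1421-day cap) → +502 days → 30 May 2037.

May 30, 2037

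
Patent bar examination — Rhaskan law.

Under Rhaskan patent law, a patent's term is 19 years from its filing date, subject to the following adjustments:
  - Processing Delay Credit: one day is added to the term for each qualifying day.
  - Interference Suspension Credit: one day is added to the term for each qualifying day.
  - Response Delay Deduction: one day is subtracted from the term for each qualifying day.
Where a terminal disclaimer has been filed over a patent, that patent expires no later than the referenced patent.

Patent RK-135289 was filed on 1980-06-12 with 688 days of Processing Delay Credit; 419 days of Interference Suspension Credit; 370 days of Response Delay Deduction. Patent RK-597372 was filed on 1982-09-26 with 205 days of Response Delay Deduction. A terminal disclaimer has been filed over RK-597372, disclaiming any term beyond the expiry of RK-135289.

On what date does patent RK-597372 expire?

March 5, 2001

Natural term of RK-597372:
  Base: filing + 19 years → 26 September 2001.
  Response Delay Deduction: −205 days → 5 March 2001.
Expiry of referenced patent RK-135289:
  Base: filing + 19 years → 12 June 1999.
  Processing Delay Credit: +688 days → 30 April 2001.
  Interference Suspension Credit: +419 days → 23 June 2002.
  Response Delay Deduction: −370 days → 18 June 2001.
Terminal disclaimer: RK-597372 expires on the earlier of 5 March 2001 and 18 June 2001.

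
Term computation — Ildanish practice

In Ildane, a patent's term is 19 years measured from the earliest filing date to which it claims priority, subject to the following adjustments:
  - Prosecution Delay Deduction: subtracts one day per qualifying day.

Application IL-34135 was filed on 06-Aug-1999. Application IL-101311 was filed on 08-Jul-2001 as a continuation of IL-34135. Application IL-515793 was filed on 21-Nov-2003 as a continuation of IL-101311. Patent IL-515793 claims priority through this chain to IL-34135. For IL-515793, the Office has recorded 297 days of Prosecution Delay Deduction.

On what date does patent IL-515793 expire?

Earliest priority filing: 6 August 1999.
Base term: 6 August 1999 + 19 years → 6 August 2018.
Prosecution Delay Deduction: −297 days → 13 October 2017.

2017-10-13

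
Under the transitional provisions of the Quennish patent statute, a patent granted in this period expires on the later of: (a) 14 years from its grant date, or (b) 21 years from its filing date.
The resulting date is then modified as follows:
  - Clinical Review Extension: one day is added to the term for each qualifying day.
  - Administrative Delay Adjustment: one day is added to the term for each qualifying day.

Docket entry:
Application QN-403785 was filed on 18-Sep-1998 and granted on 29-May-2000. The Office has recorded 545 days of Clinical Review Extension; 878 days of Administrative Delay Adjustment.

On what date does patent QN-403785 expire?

(a) grant + 14 years → 29 May 2014.
(b) filing + 21 years → 18 September 2019.
Later of the two: 18 September 2019.
Clinical Review Extension: +545 days → 16 March 2021.
Administrative Delay Adjustment: +878 days → 11 August 2023.

2023-08-11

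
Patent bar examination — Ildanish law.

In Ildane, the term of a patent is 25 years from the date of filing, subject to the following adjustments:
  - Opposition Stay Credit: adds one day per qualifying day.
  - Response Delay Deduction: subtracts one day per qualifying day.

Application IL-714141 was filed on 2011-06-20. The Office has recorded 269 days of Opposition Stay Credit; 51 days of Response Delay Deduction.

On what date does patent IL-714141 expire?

2037-01-24

Base term: filing date + 25 years → 20 June 2036.
Opposition Stay Credit: +269 days → 16 March 2037.
Response Delay Deduction: −51 days → 24 January 2037.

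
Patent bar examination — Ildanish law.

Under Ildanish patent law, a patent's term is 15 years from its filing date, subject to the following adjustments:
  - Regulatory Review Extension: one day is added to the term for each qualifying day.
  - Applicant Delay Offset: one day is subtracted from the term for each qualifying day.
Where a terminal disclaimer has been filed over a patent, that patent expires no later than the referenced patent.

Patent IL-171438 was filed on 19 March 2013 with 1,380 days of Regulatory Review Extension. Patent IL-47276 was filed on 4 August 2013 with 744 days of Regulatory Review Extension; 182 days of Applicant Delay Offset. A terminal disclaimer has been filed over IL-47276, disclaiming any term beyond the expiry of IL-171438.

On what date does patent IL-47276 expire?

2030-02-17

Natural term of IL-47276:
  Base: filing + 15 years → 4 August 2028.
  Regulatory Review Extension: +744 days → 18 August 2030.
  Applicant Delay Offset: −182 days → 17 February 2030.
Expiry of referenced patent IL-171438:
  Base: filing + 15 years → 19 March 2028.
  Regulatory Review Extension: +1380 days → 29 December 2031.
Terminal disclaimer: IL-47276 expires on the earlier of 17 February 2030 and 29 December 2031.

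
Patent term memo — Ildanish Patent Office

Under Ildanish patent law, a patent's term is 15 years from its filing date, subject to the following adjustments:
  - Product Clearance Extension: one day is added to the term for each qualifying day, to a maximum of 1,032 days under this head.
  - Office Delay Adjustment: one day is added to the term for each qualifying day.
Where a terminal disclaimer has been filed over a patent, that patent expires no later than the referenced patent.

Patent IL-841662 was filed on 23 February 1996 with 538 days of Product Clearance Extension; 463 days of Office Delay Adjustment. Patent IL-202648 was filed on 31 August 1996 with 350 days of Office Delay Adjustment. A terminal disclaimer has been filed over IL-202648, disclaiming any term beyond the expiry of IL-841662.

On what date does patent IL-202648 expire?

Natural term of IL-202648:
  Base: filing + 15 years → 31 August 2011.
  Office Delay Adjustment: +350 days → 15 August 2012.
Expiry of referenced patent IL-841662:
  Base: filing + 15 years → 23 February 2011.
  Product Clearance Extension: 538 days (within the 1032-day cap) → +538 days → 14 August 2012.
  Office Delay Adjustment: +463 days → 20 November 2013.
Terminal disclaimer: IL-202648 expires on the earlier of 15 August 2012 and 20 November 2013.

August 15, 2012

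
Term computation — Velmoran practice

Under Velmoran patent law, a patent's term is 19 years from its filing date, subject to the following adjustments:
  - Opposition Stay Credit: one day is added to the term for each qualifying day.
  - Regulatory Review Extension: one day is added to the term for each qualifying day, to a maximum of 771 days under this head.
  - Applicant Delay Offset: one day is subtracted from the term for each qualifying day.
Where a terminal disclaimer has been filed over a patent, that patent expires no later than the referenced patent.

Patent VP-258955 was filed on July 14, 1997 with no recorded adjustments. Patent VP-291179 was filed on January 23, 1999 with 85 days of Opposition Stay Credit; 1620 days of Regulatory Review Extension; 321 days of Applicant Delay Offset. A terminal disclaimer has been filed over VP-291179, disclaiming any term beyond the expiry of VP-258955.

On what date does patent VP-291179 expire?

Natural term of VP-291179:
  Base: filing + 19 years → 23 January 2018.
  Opposition Stay Credit: +85 days → 18 April 2018.
  Regulatory Review Extension: 1620 days claimed exceeds the 771-day cap, so +771 days → 28 May 2020.
  Applicant Delay Offset: −321 days → 12 July 2019.
Expiry of referenced patent VP-258955:
  Base: filing + 19 years → 14 July 2016.
Terminal disclaimer: VP-291179 expires on the earlier of 12 July 2019 and 14 July 2016.

2016-07-14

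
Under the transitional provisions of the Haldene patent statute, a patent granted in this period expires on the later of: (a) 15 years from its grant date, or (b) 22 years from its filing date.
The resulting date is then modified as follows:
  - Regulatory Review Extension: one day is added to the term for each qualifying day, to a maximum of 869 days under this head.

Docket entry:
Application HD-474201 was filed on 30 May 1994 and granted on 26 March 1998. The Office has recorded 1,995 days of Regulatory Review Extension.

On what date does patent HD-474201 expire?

(a) grant + 15 years → 26 March 2013.
(b) filing + 22 years → 30 May 2016.
Later of the two: 30 May 2016.
Regulatory Review Extension: 1995 days claimed exceeds the 869-day cap, so +869 days → 16 October 2018.

October 16, 2018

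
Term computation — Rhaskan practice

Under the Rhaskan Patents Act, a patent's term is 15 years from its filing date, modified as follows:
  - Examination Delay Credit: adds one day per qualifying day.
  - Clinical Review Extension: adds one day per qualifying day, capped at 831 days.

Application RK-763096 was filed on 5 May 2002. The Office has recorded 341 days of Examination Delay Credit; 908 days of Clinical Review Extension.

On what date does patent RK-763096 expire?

Base term: filing date + 15 years → 5 May 2017.
Examination Delay Credit: +341 days → 11 April 2018.
Clinical Review Extension: 908 days claimed exceeds the 831-day cap, so +831 days → 20 July 2020.

2020-07-20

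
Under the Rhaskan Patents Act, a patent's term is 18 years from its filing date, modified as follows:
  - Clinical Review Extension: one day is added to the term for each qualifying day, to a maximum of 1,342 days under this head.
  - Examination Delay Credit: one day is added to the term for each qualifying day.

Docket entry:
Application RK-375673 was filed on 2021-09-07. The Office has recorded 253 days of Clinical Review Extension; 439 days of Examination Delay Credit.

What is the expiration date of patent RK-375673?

2041-07-30

Base term: filing date + 18 years → 7 September 2039.
Clinical Review Extension: 253 days (within the 1342-day cap) → +253 days → 17 May 2040.
Examination Delay Credit: +439 days → 30 July 2041.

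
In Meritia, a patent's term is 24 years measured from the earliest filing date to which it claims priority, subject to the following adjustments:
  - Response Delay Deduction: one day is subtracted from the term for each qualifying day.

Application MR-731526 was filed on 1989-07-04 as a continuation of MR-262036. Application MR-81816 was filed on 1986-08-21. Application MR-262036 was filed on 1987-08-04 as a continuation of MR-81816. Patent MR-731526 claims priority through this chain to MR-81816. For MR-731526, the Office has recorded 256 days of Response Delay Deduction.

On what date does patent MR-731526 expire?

December 8, 2009

Earliest priority filing: 21 August 1986.
Base term: 21 August 1986 + 24 years → 21 August 2010.
Response Delay Deduction: −256 days → 8 December 2009.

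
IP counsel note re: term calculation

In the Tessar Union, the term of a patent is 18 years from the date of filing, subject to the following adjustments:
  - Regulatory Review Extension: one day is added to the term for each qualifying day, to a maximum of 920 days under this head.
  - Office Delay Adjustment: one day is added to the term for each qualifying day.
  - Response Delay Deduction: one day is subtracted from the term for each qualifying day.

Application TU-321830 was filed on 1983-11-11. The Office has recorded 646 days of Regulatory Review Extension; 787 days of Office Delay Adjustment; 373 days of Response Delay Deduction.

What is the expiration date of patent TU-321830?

Base term: filing date + 18 years → 11 November 2001.
Regulatory Review Extension: 646 days (within the 920-day cap) → +646 days → 19 August 2003.
Office Delay Adjustment: +787 days → 14 October 2005.
Response Delay Deduction: −373 days → 6 October 2004.

2004-10-06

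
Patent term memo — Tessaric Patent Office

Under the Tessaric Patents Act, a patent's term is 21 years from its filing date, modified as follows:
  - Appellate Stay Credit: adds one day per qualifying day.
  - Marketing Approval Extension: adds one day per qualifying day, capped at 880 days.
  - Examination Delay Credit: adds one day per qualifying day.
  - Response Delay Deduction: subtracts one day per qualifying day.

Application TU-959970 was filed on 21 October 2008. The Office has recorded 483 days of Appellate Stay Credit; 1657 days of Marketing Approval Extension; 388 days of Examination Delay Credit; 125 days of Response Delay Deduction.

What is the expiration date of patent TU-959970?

April 4, 2034

Base term: filing date + 21 years → 21 October 2029.
Appellate Stay Credit: +483 days → 16 February 2031.
Marketing Approval Extension: 1657 days claimed exceeds the 880-day cap, so +880 days → 15 July 2033.
Examination Delay Credit: +388 days → 7 August 2034.
Response Delay Deduction: −125 days → 4 April 2034.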